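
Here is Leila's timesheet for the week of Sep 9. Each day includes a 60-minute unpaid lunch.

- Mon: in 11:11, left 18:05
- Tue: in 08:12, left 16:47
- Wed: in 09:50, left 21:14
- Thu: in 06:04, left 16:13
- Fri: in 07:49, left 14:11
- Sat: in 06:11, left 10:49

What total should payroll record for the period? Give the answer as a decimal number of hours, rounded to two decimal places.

42.03 hours

Mon: 11:11–18:05 = 6 h 54 min; less 60 min break → 5 h 54 min
Tue: 08:12–16:47 = 8 h 35 min; less 60 min break → 7 h 35 min
Wed: 09:50–21:14 = 11 h 24 min; less 60 min break → 10 h 24 min
Thu: 06:04–16:13 = 10 h 9 min; less 60 min break → 9 h 9 min
Fri: 07:49–14:11 = 6 h 22 min; less 60 min break → 5 h 22 min
Sat: 06:11–10:49 = 4 h 38 min; less 60 min break → 3 h 38 min
Total: 5 h 54 min + 7 h 35 min + 10 h 24 min + 9 h 9 min + 5 h 22 min + 3 h 38 min = 42 h 2 min.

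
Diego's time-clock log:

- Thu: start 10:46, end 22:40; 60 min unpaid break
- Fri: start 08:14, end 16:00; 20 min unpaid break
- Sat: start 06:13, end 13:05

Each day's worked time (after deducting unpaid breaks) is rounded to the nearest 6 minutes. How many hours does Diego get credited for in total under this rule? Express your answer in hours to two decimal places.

Thu: 10:46–22:40 = 11 h 54 min − 60 min = 10 h 54 min → rounds to 10 h 54 min
Fri: 08:14–16:00 = 7 h 46 min − 20 min = 7 h 26 min → rounds to 7 h 24 min
Sat: 06:13–13:05 = 6 h 52 min → rounds to 6 h 54 min
Total credited: 25 h 12 min.

25.20 hours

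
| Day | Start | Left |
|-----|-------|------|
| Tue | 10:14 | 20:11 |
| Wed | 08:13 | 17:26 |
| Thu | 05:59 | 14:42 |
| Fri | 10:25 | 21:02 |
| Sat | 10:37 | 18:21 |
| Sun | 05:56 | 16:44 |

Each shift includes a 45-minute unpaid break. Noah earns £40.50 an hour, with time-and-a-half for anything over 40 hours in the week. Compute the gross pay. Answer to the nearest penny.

Tue: 10:14–20:11 = 9 h 57 min; less 45 min break → 9 h 12 min
Wed: 08:13–17:26 = 9 h 13 min; less 45 min break → 8 h 28 min
Thu: 05:59–14:42 = 8 h 43 min; less 45 min break → 7 h 58 min
Fri: 10:25–21:02 = 10 h 37 min; less 45 min break → 9 h 52 min
Sat: 10:37–18:21 = 7 h 44 min; less 45 min break → 6 h 59 min
Sun: 05:56–16:44 = 10 h 48 min; less 45 min break → 10 h 3 min
Total worked: 52 h 32 min = 3152 min.
Regular 40 h 0 min = 2400 min at £40.50/h; overtime 12 h 32 min = 752 min at £60.75/h.
Pay = (2400 × £40.50 + 752 × £60.75) ÷ 60 = £2381.40.

£2381.40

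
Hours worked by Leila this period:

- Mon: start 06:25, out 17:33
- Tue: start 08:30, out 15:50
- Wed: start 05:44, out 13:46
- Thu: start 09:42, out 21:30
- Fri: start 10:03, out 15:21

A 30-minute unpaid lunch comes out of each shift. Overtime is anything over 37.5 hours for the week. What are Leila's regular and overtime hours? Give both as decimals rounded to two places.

Mon: 06:25–17:33 = 11 h 8 min; less 30 min break → 10 h 38 min
Tue: 08:30–15:50 = 7 h 20 min; less 30 min break → 6 h 50 min
Wed: 05:44–13:46 = 8 h 2 min; less 30 min break → 7 h 32 min
Thu: 09:42–21:30 = 11 h 48 min; less 30 min break → 11 h 18 min
Fri: 10:03–15:21 = 5 h 18 min; less 30 min break → 4 h 48 min
Total worked: 41 h 6 min = 41.10 h.
Threshold 37.5 h → overtime 3 h 36 min, regular 37 h 30 min.

Regular 37.50 hours, overtime 3.60 hours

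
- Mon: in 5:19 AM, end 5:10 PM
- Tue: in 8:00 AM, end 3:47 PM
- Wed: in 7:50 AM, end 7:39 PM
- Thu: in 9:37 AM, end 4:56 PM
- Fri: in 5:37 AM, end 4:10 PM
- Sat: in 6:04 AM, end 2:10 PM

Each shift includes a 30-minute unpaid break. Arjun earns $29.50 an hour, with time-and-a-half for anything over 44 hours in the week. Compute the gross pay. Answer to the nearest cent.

Mon: 5:19 AM–5:10 PM = 11 h 51 min; less 30 min break → 11 h 21 min
Tue: 8:00 AM–3:47 PM = 7 h 47 min; less 30 min break → 7 h 17 min
Wed: 7:50 AM–7:39 PM = 11 h 49 min; less 30 min break → 11 h 19 min
Thu: 9:37 AM–4:56 PM = 7 h 19 min; less 30 min break → 6 h 49 min
Fri: 5:37 AM–4:10 PM = 10 h 33 min; less 30 min break → 10 h 3 min
Sat: 6:04 AM–2:10 PM = 8 h 6 min; less 30 min break → 7 h 36 min
Total worked: 54 h 25 min = 3265 min.
Regular 44 h 0 min = 2640 min at $29.50/h; overtime 10 h 25 min = 625 min at $44.25/h.
Pay = (2640 × $29.50 + 625 × $44.25) ÷ 60 = $1758.94.

$1758.94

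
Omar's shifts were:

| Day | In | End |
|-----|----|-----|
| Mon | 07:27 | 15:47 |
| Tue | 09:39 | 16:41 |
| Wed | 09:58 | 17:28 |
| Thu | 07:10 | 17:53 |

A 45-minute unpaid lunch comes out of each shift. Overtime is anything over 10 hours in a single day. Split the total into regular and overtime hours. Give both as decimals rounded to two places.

Mon: 07:27–15:47 = 8 h 20 min; less 45 min break → 7 h 35 min
Tue: 09:39–16:41 = 7 h 2 min; less 45 min break → 6 h 17 min
Wed: 09:58–17:28 = 7 h 30 min; less 45 min break → 6 h 45 min
Thu: 07:10–17:53 = 10 h 43 min; less 45 min break → 9 h 58 min
Mon reg 7 h 35 min / OT 0 h 0 min; Tue reg 6 h 17 min / OT 0 h 0 min; Wed reg 6 h 45 min / OT 0 h 0 min; Thu reg 9 h 58 min / OT 0 h 0 min.
Totals: regular 30 h 35 min, overtime 0 h 0 min.

Regular 30.58 hours, overtime 0.00 hours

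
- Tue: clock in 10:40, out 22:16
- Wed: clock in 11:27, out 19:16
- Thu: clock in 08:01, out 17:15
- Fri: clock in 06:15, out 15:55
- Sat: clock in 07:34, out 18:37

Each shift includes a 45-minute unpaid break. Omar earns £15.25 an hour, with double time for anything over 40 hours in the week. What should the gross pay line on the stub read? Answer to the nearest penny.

Tue: 10:40–22:16 = 11 h 36 min; less 45 min break → 10 h 51 min
Wed: 11:27–19:16 = 7 h 49 min; less 45 min break → 7 h 4 min
Thu: 08:01–17:15 = 9 h 14 min; less 45 min break → 8 h 29 min
Fri: 06:15–15:55 = 9 h 40 min; less 45 min break → 8 h 55 min
Sat: 07:34–18:37 = 11 h 3 min; less 45 min break → 10 h 18 min
Total worked: 45 h 37 min = 2737 min.
Regular 40 h 0 min = 2400 min at £15.25/h; overtime 5 h 37 min = 337 min at £30.50/h.
Pay = (2400 × £15.25 + 337 × £30.50) ÷ 60 = £781.31.

£781.31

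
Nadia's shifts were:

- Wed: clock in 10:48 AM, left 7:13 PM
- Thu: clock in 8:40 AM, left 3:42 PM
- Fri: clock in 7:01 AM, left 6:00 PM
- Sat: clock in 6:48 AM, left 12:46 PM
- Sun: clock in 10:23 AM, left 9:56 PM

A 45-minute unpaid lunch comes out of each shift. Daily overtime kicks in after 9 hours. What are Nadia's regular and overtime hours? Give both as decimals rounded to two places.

Regular 37.17 hours, overtime 3.03 hours

Wed: 10:48 AM–7:13 PM = 8 h 25 min; less 45 min break → 7 h 40 min
Thu: 8:40 AM–3:42 PM = 7 h 2 min; less 45 min break → 6 h 17 min
Fri: 7:01 AM–6:00 PM = 10 h 59 min; less 45 min break → 10 h 14 min
Sat: 6:48 AM–12:46 PM = 5 h 58 min; less 45 min break → 5 h 13 min
Sun: 10:23 AM–9:56 PM = 11 h 33 min; less 45 min break → 10 h 48 min
Wed reg 7 h 40 min / OT 0 h 0 min; Thu reg 6 h 17 min / OT 0 h 0 min; Fri reg 9 h 0 min / OT 1 h 14 min; Sat reg 5 h 13 min / OT 0 h 0 min; Sun reg 9 h 0 min / OT 1 h 48 min.
Totals: regular 37 h 10 min, overtime 3 h 2 min.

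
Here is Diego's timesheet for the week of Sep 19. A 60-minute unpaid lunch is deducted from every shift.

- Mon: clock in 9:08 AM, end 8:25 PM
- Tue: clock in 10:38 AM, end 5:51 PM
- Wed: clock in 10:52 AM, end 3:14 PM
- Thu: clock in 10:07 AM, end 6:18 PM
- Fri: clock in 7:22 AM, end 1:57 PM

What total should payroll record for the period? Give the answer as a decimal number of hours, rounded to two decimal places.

32.63 hours

Mon: 9:08 AM–8:25 PM = 11 h 17 min; less 60 min break → 10 h 17 min
Tue: 10:38 AM–5:51 PM = 7 h 13 min; less 60 min break → 6 h 13 min
Wed: 10:52 AM–3:14 PM = 4 h 22 min; less 60 min break → 3 h 22 min
Thu: 10:07 AM–6:18 PM = 8 h 11 min; less 60 min break → 7 h 11 min
Fri: 7:22 AM–1:57 PM = 6 h 35 min; less 60 min break → 5 h 35 min
Total: 10 h 17 min + 6 h 13 min + 3 h 22 min + 7 h 11 min + 5 h 35 min = 32 h 38 min.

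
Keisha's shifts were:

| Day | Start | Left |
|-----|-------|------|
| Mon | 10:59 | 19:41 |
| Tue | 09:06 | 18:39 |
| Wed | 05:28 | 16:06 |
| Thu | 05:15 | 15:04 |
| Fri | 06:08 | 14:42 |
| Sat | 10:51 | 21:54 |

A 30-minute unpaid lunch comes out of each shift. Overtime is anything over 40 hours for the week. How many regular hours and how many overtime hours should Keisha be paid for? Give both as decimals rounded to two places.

Mon: 10:59–19:41 = 8 h 42 min; less 30 min break → 8 h 12 min
Tue: 09:06–18:39 = 9 h 33 min; less 30 min break → 9 h 3 min
Wed: 05:28–16:06 = 10 h 38 min; less 30 min break → 10 h 8 min
Thu: 05:15–15:04 = 9 h 49 min; less 30 min break → 9 h 19 min
Fri: 06:08–14:42 = 8 h 34 min; less 30 min break → 8 h 4 min
Sat: 10:51–21:54 = 11 h 3 min; less 30 min break → 10 h 33 min
Total worked: 55 h 19 min = 55.32 h.
Threshold 40 h → overtime 15 h 19 min, regular 40 h 0 min.

Regular 40.00 hours, overtime 15.32 hours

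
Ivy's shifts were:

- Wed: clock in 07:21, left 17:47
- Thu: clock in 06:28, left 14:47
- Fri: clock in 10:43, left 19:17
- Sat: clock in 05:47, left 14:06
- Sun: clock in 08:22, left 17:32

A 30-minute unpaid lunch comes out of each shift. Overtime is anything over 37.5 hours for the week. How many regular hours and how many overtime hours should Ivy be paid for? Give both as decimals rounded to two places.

Wed: 07:21–17:47 = 10 h 26 min; less 30 min break → 9 h 56 min
Thu: 06:28–14:47 = 8 h 19 min; less 30 min break → 7 h 49 min
Fri: 10:43–19:17 = 8 h 34 min; less 30 min break → 8 h 4 min
Sat: 05:47–14:06 = 8 h 19 min; less 30 min break → 7 h 49 min
Sun: 08:22–17:32 = 9 h 10 min; less 30 min break → 8 h 40 min
Total worked: 42 h 18 min = 42.30 h.
Threshold 37.5 h → overtime 4 h 48 min, regular 37 h 30 min.

Regular 37.50 hours, overtime 4.80 hours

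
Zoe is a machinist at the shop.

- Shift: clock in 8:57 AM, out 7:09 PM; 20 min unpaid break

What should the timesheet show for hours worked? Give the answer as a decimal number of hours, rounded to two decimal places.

9.87 hours

Shift: 8:57 AM–7:09 PM = 10 h 12 min; less 20 min break → 9 h 52 min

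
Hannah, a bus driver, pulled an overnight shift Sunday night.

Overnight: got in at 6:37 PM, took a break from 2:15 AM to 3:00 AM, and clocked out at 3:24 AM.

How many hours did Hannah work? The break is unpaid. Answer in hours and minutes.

Overnight: 6:37 PM → midnight = 5 h 23 min; midnight → 3:24 AM = 3 h 24 min; span 8 h 47 min; less 45 min break → 8 h 2 min

8 h 2 min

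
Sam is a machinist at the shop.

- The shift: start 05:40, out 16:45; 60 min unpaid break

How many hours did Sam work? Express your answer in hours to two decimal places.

10.08 hours

The shift: 05:40–16:45 = 11 h 5 min; less 60 min break → 10 h 5 min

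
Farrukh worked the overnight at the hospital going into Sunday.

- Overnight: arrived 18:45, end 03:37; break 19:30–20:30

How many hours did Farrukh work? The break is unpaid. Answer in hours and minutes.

7 h 52 min

Overnight: 18:45 → midnight = 5 h 15 min; midnight → 03:37 = 3 h 37 min; span 8 h 52 min; less 60 min break → 7 h 52 min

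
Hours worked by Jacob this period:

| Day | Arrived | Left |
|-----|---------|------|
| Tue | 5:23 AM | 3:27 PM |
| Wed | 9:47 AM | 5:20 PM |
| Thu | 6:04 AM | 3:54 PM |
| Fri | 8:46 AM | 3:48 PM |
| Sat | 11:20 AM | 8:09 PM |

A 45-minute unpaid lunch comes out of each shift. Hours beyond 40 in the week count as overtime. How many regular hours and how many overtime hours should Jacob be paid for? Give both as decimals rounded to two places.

Regular 39.55 hours, overtime 0.00 hours

Tue: 5:23 AM–3:27 PM = 10 h 4 min; less 45 min break → 9 h 19 min
Wed: 9:47 AM–5:20 PM = 7 h 33 min; less 45 min break → 6 h 48 min
Thu: 6:04 AM–3:54 PM = 9 h 50 min; less 45 min break → 9 h 5 min
Fri: 8:46 AM–3:48 PM = 7 h 2 min; less 45 min break → 6 h 17 min
Sat: 11:20 AM–8:09 PM = 8 h 49 min; less 45 min break → 8 h 4 min
Total worked: 39 h 33 min = 39.55 h.
Threshold 40 h → overtime 0 h 0 min, regular 39 h 33 min.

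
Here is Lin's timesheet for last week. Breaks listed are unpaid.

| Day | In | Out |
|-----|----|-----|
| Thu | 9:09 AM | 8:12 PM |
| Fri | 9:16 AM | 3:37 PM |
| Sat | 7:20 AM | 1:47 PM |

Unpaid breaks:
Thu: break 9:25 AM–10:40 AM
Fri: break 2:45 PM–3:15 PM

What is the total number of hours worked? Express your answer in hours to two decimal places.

22.10 hours

Thu: 9:09 AM–8:12 PM = 11 h 3 min; less 75 min break → 9 h 48 min
Fri: 9:16 AM–3:37 PM = 6 h 21 min; less 30 min break → 5 h 51 min
Sat: 7:20 AM–1:47 PM = 6 h 27 min
Total: 9 h 48 min + 5 h 51 min + 6 h 27 min = 22 h 6 min.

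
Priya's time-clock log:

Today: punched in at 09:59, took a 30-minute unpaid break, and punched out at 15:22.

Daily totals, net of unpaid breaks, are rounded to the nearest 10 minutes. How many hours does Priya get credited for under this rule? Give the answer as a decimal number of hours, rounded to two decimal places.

4.83 hours

Today: 09:59–15:22 = 5 h 23 min − 30 min = 4 h 53 min → rounds to 4 h 50 min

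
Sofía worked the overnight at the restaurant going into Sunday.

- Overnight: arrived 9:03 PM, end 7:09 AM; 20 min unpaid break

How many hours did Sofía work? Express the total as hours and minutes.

Overnight: 9:03 PM → midnight = 2 h 57 min; midnight → 7:09 AM = 7 h 9 min; span 10 h 6 min; less 20 min break → 9 h 46 min

9 h 46 min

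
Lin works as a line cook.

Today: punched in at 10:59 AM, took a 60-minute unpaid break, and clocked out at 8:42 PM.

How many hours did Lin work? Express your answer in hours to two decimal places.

8.72 hours

Today: 10:59 AM–8:42 PM = 9 h 43 min; less 60 min break → 8 h 43 min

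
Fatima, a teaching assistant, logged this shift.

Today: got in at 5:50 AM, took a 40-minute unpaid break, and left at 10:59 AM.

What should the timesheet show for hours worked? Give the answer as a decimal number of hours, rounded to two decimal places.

4.48 hours

Today: 5:50 AM–10:59 AM = 5 h 9 min; less 40 min break → 4 h 29 min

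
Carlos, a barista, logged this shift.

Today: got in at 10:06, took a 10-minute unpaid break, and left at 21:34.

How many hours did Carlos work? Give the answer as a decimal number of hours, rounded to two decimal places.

11.30 hours

Today: 10:06–21:34 = 11 h 28 min; less 10 min break → 11 h 18 min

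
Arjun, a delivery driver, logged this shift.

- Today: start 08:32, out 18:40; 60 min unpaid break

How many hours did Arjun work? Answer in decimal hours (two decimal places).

9.13 hours

Today: 08:32–18:40 = 10 h 8 min; less 60 min break → 9 h 8 min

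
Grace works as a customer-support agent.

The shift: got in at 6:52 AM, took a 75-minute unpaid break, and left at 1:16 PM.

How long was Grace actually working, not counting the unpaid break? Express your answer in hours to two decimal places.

The shift: 6:52 AM–1:16 PM = 6 h 24 min; less 75 min break → 5 h 9 min

5.15 hours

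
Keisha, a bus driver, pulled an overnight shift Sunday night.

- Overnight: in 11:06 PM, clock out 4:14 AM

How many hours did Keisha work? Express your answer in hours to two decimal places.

5.13 hours

Overnight: 11:06 PM → midnight = 0 h 54 min; midnight → 4:14 AM = 4 h 14 min; span 5 h 8 min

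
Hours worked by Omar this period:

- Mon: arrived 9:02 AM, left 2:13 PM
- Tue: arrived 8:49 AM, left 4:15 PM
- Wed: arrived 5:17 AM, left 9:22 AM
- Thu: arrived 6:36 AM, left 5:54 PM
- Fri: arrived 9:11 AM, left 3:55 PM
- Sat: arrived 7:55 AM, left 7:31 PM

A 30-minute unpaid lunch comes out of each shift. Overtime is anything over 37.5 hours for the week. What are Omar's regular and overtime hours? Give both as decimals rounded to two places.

Regular 37.50 hours, overtime 5.83 hours

Mon: 9:02 AM–2:13 PM = 5 h 11 min; less 30 min break → 4 h 41 min
Tue: 8:49 AM–4:15 PM = 7 h 26 min; less 30 min break → 6 h 56 min
Wed: 5:17 AM–9:22 AM = 4 h 5 min; less 30 min break → 3 h 35 min
Thu: 6:36 AM–5:54 PM = 11 h 18 min; less 30 min break → 10 h 48 min
Fri: 9:11 AM–3:55 PM = 6 h 44 min; less 30 min break → 6 h 14 min
Sat: 7:55 AM–7:31 PM = 11 h 36 min; less 30 min break → 11 h 6 min
Total worked: 43 h 20 min = 43.33 h.
Threshold 37.5 h → overtime 5 h 50 min, regular 37 h 30 min.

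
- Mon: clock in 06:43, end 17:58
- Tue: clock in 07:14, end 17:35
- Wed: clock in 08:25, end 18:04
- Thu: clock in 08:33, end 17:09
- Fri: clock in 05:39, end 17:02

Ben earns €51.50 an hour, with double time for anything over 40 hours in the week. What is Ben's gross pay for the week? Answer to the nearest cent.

Mon: 06:43–17:58 = 11 h 15 min
Tue: 07:14–17:35 = 10 h 21 min
Wed: 08:25–18:04 = 9 h 39 min
Thu: 08:33–17:09 = 8 h 36 min
Fri: 05:39–17:02 = 11 h 23 min
Total worked: 51 h 14 min = 3074 min.
Regular 40 h 0 min = 2400 min at €51.50/h; overtime 11 h 14 min = 674 min at €103.00/h.
Pay = (2400 × €51.50 + 674 × €103.00) ÷ 60 = €3217.03.

€3217.03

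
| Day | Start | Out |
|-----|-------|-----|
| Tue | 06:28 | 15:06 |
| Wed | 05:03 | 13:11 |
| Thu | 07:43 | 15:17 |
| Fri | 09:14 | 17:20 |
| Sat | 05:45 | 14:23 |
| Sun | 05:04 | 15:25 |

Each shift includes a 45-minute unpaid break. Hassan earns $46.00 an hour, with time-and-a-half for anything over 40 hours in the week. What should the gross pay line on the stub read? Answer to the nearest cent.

$2317.25

Tue: 06:28–15:06 = 8 h 38 min; less 45 min break → 7 h 53 min
Wed: 05:03–13:11 = 8 h 8 min; less 45 min break → 7 h 23 min
Thu: 07:43–15:17 = 7 h 34 min; less 45 min break → 6 h 49 min
Fri: 09:14–17:20 = 8 h 6 min; less 45 min break → 7 h 21 min
Sat: 05:45–14:23 = 8 h 38 min; less 45 min break → 7 h 53 min
Sun: 05:04–15:25 = 10 h 21 min; less 45 min break → 9 h 36 min
Total worked: 46 h 55 min = 2815 min.
Regular 40 h 0 min = 2400 min at $46.00/h; overtime 6 h 55 min = 415 min at $69.00/h.
Pay = (2400 × $46.00 + 415 × $69.00) ÷ 60 = $2317.25.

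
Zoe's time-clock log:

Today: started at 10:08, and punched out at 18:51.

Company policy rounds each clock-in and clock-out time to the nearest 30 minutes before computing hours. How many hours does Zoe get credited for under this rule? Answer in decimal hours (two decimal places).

9.00 hours

Today: in 10:08→10:00, out 18:51→19:00; 9 h 0 min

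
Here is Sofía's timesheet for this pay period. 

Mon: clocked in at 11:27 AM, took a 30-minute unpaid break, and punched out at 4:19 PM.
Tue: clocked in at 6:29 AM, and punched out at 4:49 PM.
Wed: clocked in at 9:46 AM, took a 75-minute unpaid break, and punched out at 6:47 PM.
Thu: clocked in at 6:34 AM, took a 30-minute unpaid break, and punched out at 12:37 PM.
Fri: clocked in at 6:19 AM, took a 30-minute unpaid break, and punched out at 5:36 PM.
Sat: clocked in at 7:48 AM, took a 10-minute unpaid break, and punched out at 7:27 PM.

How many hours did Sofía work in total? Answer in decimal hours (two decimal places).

Mon: 11:27 AM–4:19 PM = 4 h 52 min; less 30 min break → 4 h 22 min
Tue: 6:29 AM–4:49 PM = 10 h 20 min
Wed: 9:46 AM–6:47 PM = 9 h 1 min; less 75 min break → 7 h 46 min
Thu: 6:34 AM–12:37 PM = 6 h 3 min; less 30 min break → 5 h 33 min
Fri: 6:19 AM–5:36 PM = 11 h 17 min; less 30 min break → 10 h 47 min
Sat: 7:48 AM–7:27 PM = 11 h 39 min; less 10 min break → 11 h 29 min
Total: 4 h 22 min + 10 h 20 min + 7 h 46 min + 5 h 33 min + 10 h 47 min + 11 h 29 min = 50 h 17 min.

50.28 hours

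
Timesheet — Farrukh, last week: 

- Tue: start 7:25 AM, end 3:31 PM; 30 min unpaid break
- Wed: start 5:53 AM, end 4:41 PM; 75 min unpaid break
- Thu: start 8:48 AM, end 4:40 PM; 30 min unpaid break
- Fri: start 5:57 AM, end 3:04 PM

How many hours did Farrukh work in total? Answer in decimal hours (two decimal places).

Tue: 7:25 AM–3:31 PM = 8 h 6 min; less 30 min break → 7 h 36 min
Wed: 5:53 AM–4:41 PM = 10 h 48 min; less 75 min break → 9 h 33 min
Thu: 8:48 AM–4:40 PM = 7 h 52 min; less 30 min break → 7 h 22 min
Fri: 5:57 AM–3:04 PM = 9 h 7 min
Total: 7 h 36 min + 9 h 33 min + 7 h 22 min + 9 h 7 min = 33 h 38 min.

33.63 hours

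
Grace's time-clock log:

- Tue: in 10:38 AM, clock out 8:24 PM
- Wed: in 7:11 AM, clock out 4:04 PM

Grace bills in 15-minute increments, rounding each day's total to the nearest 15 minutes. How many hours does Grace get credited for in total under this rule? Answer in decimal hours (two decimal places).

Tue: 10:38 AM–8:24 PM = 9 h 46 min → rounds to 9 h 45 min
Wed: 7:11 AM–4:04 PM = 8 h 53 min → rounds to 9 h 0 min
Total credited: 18 h 45 min.

18.75 hours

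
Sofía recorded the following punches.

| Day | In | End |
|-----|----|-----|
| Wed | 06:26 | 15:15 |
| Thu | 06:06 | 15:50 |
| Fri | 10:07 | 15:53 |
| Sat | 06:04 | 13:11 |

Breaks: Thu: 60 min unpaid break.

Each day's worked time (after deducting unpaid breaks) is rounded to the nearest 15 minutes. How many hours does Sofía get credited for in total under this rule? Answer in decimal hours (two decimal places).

30.25 hours

Wed: 06:26–15:15 = 8 h 49 min → rounds to 8 h 45 min
Thu: 06:06–15:50 = 9 h 44 min − 60 min = 8 h 44 min → rounds to 8 h 45 min
Fri: 10:07–15:53 = 5 h 46 min → rounds to 5 h 45 min
Sat: 06:04–13:11 = 7 h 7 min → rounds to 7 h 0 min
Total credited: 30 h 15 min.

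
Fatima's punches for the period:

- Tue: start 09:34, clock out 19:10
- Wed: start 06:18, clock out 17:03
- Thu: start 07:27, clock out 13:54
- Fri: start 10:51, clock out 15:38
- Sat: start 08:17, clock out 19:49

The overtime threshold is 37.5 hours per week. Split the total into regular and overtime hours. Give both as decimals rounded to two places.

Tue: 09:34–19:10 = 9 h 36 min
Wed: 06:18–17:03 = 10 h 45 min
Thu: 07:27–13:54 = 6 h 27 min
Fri: 10:51–15:38 = 4 h 47 min
Sat: 08:17–19:49 = 11 h 32 min
Total worked: 43 h 7 min = 43.12 h.
Threshold 37.5 h → overtime 5 h 37 min, regular 37 h 30 min.

Regular 37.50 hours, overtime 5.62 hours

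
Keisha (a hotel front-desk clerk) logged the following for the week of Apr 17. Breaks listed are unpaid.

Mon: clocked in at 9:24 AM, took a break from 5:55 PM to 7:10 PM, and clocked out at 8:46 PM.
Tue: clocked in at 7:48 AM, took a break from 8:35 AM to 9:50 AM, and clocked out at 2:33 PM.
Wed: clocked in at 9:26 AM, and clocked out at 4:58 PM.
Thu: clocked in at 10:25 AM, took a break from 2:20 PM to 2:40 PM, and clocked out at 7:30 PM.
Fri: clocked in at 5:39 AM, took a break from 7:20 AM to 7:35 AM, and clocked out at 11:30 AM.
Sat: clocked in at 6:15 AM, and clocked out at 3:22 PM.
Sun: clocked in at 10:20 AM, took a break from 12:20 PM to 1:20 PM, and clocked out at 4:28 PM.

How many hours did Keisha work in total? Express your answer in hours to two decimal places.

Mon: 9:24 AM–8:46 PM = 11 h 22 min; less 75 min break → 10 h 7 min
Tue: 7:48 AM–2:33 PM = 6 h 45 min; less 75 min break → 5 h 30 min
Wed: 9:26 AM–4:58 PM = 7 h 32 min
Thu: 10:25 AM–7:30 PM = 9 h 5 min; less 20 min break → 8 h 45 min
Fri: 5:39 AM–11:30 AM = 5 h 51 min; less 15 min break → 5 h 36 min
Sat: 6:15 AM–3:22 PM = 9 h 7 min
Sun: 10:20 AM–4:28 PM = 6 h 8 min; less 60 min break → 5 h 8 min
Total: 10 h 7 min + 5 h 30 min + 7 h 32 min + 8 h 45 min + 5 h 36 min + 9 h 7 min + 5 h 8 min = 51 h 45 min.

51.75 hours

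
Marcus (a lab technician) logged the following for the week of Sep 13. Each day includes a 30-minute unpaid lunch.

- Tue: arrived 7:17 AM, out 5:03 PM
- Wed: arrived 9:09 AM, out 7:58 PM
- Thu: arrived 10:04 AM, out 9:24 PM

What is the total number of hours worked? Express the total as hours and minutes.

Tue: 7:17 AM–5:03 PM = 9 h 46 min; less 30 min break → 9 h 16 min
Wed: 9:09 AM–7:58 PM = 10 h 49 min; less 30 min break → 10 h 19 min
Thu: 10:04 AM–9:24 PM = 11 h 20 min; less 30 min break → 10 h 50 min
Total: 9 h 16 min + 10 h 19 min + 10 h 50 min = 30 h 25 min.

30 h 25 min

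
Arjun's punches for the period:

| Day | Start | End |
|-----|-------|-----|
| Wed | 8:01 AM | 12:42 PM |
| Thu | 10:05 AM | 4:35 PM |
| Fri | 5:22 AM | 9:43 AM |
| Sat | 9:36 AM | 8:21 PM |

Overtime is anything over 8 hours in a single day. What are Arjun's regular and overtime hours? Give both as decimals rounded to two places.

Regular 23.53 hours, overtime 2.75 hours

Wed: 8:01 AM–12:42 PM = 4 h 41 min
Thu: 10:05 AM–4:35 PM = 6 h 30 min
Fri: 5:22 AM–9:43 AM = 4 h 21 min
Sat: 9:36 AM–8:21 PM = 10 h 45 min
Wed reg 4 h 41 min / OT 0 h 0 min; Thu reg 6 h 30 min / OT 0 h 0 min; Fri reg 4 h 21 min / OT 0 h 0 min; Sat reg 8 h 0 min / OT 2 h 45 min.
Totals: regular 23 h 32 min, overtime 2 h 45 min.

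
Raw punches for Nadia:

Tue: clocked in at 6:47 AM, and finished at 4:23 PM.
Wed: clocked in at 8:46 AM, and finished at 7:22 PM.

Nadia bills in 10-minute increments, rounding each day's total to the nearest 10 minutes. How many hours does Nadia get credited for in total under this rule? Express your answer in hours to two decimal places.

20.33 hours

Tue: 6:47 AM–4:23 PM = 9 h 36 min → rounds to 9 h 40 min
Wed: 8:46 AM–7:22 PM = 10 h 36 min → rounds to 10 h 40 min
Total credited: 20 h 20 min.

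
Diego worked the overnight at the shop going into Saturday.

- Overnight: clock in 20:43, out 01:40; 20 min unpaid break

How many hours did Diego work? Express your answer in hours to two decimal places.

4.62 hours

Overnight: 20:43 → midnight = 3 h 17 min; midnight → 01:40 = 1 h 40 min; span 4 h 57 min; less 20 min break → 4 h 37 min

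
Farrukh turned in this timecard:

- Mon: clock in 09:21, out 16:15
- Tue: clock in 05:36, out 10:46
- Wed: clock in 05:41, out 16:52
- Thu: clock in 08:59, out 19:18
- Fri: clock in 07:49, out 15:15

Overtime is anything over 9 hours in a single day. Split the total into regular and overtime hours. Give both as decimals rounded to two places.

Regular 37.50 hours, overtime 3.50 hours

Mon: 09:21–16:15 = 6 h 54 min
Tue: 05:36–10:46 = 5 h 10 min
Wed: 05:41–16:52 = 11 h 11 min
Thu: 08:59–19:18 = 10 h 19 min
Fri: 07:49–15:15 = 7 h 26 min
Mon reg 6 h 54 min / OT 0 h 0 min; Tue reg 5 h 10 min / OT 0 h 0 min; Wed reg 9 h 0 min / OT 2 h 11 min; Thu reg 9 h 0 min / OT 1 h 19 min; Fri reg 7 h 26 min / OT 0 h 0 min.
Totals: regular 37 h 30 min, overtime 3 h 30 min.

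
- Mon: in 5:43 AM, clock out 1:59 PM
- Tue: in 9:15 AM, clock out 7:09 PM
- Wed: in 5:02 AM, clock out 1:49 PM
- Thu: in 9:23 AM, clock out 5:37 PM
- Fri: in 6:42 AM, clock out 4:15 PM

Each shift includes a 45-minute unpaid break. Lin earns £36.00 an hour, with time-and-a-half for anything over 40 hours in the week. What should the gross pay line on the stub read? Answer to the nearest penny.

£1493.10

Mon: 5:43 AM–1:59 PM = 8 h 16 min; less 45 min break → 7 h 31 min
Tue: 9:15 AM–7:09 PM = 9 h 54 min; less 45 min break → 9 h 9 min
Wed: 5:02 AM–1:49 PM = 8 h 47 min; less 45 min break → 8 h 2 min
Thu: 9:23 AM–5:37 PM = 8 h 14 min; less 45 min break → 7 h 29 min
Fri: 6:42 AM–4:15 PM = 9 h 33 min; less 45 min break → 8 h 48 min
Total worked: 40 h 59 min = 2459 min.
Regular 40 h 0 min = 2400 min at £36.00/h; overtime 0 h 59 min = 59 min at £54.00/h.
Pay = (2400 × £36.00 + 59 × £54.00) ÷ 60 = £1493.10.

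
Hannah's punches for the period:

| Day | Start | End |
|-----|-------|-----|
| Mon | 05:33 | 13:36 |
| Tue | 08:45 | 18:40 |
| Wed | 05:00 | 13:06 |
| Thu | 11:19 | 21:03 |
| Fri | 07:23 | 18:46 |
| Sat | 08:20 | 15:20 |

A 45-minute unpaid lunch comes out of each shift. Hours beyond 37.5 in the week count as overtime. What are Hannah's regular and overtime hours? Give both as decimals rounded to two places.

Mon: 05:33–13:36 = 8 h 3 min; less 45 min break → 7 h 18 min
Tue: 08:45–18:40 = 9 h 55 min; less 45 min break → 9 h 10 min
Wed: 05:00–13:06 = 8 h 6 min; less 45 min break → 7 h 21 min
Thu: 11:19–21:03 = 9 h 44 min; less 45 min break → 8 h 59 min
Fri: 07:23–18:46 = 11 h 23 min; less 45 min break → 10 h 38 min
Sat: 08:20–15:20 = 7 h 0 min; less 45 min break → 6 h 15 min
Total worked: 49 h 41 min = 49.68 h.
Threshold 37.5 h → overtime 12 h 11 min, regular 37 h 30 min.

Regular 37.50 hours, overtime 12.18 hours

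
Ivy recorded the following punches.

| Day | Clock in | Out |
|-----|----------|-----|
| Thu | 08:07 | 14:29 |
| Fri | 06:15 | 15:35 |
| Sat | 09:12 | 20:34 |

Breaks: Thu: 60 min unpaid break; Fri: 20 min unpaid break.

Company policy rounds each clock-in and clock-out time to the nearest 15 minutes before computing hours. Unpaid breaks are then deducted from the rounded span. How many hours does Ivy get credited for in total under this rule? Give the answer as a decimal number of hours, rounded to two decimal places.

25.67 hours

Thu: in 08:07→08:00, out 14:29→14:30; 6 h 30 min − 60 min = 5 h 30 min
Fri: in 06:15→06:15, out 15:35→15:30; 9 h 15 min − 20 min = 8 h 55 min
Sat: in 09:12→09:15, out 20:34→20:30; 11 h 15 min
Total credited: 25 h 40 min.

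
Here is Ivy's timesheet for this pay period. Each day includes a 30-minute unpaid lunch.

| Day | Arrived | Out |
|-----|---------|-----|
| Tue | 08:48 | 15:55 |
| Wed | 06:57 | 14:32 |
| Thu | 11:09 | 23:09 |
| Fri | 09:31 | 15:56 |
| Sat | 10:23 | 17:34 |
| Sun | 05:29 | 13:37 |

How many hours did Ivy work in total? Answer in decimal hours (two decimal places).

Tue: 08:48–15:55 = 7 h 7 min; less 30 min break → 6 h 37 min
Wed: 06:57–14:32 = 7 h 35 min; less 30 min break → 7 h 5 min
Thu: 11:09–23:09 = 12 h 0 min; less 30 min break → 11 h 30 min
Fri: 09:31–15:56 = 6 h 25 min; less 30 min break → 5 h 55 min
Sat: 10:23–17:34 = 7 h 11 min; less 30 min break → 6 h 41 min
Sun: 05:29–13:37 = 8 h 8 min; less 30 min break → 7 h 38 min
Total: 6 h 37 min + 7 h 5 min + 11 h 30 min + 5 h 55 min + 6 h 41 min + 7 h 38 min = 45 h 26 min.

45.43 hours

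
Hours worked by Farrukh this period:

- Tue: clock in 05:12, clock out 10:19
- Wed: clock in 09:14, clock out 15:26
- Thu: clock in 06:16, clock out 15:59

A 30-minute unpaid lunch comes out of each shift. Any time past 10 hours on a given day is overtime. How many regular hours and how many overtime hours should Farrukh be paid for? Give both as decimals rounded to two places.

Regular 19.53 hours, overtime 0.00 hours

Tue: 05:12–10:19 = 5 h 7 min; less 30 min break → 4 h 37 min
Wed: 09:14–15:26 = 6 h 12 min; less 30 min break → 5 h 42 min
Thu: 06:16–15:59 = 9 h 43 min; less 30 min break → 9 h 13 min
Tue reg 4 h 37 min / OT 0 h 0 min; Wed reg 5 h 42 min / OT 0 h 0 min; Thu reg 9 h 13 min / OT 0 h 0 min.
Totals: regular 19 h 32 min, overtime 0 h 0 min.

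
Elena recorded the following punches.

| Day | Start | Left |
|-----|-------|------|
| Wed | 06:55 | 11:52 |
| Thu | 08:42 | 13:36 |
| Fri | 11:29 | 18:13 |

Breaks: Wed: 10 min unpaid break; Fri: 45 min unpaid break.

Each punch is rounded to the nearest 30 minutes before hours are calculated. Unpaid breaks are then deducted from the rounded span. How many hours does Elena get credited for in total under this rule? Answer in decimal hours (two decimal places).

Wed: in 06:55→07:00, out 11:52→12:00; 5 h 0 min − 10 min = 4 h 50 min
Thu: in 08:42→08:30, out 13:36→13:30; 5 h 0 min
Fri: in 11:29→11:30, out 18:13→18:00; 6 h 30 min − 45 min = 5 h 45 min
Total credited: 15 h 35 min.

15.58 hours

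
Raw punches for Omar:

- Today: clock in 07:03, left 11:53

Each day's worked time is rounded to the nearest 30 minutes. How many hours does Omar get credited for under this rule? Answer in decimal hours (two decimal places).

Today: 07:03–11:53 = 4 h 50 min → rounds to 5 h 0 min

5.00 hours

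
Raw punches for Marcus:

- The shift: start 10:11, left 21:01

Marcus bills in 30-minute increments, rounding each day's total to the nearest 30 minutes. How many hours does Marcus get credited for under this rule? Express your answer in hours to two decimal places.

11.00 hours

The shift: 10:11–21:01 = 10 h 50 min → rounds to 11 h 0 min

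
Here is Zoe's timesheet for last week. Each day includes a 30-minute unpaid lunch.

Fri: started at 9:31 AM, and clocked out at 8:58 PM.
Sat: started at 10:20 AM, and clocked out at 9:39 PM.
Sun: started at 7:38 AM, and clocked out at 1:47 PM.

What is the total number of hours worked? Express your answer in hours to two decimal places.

27.42 hours

Fri: 9:31 AM–8:58 PM = 11 h 27 min; less 30 min break → 10 h 57 min
Sat: 10:20 AM–9:39 PM = 11 h 19 min; less 30 min break → 10 h 49 min
Sun: 7:38 AM–1:47 PM = 6 h 9 min; less 30 min break → 5 h 39 min
Total: 10 h 57 min + 10 h 49 min + 5 h 39 min = 27 h 25 min.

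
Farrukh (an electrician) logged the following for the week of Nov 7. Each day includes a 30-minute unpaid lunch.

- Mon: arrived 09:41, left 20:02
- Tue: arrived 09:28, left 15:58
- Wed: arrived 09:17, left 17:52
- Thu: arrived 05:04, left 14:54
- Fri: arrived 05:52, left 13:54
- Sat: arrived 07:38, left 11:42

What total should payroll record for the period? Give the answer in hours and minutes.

Mon: 09:41–20:02 = 10 h 21 min; less 30 min break → 9 h 51 min
Tue: 09:28–15:58 = 6 h 30 min; less 30 min break → 6 h 0 min
Wed: 09:17–17:52 = 8 h 35 min; less 30 min break → 8 h 5 min
Thu: 05:04–14:54 = 9 h 50 min; less 30 min break → 9 h 20 min
Fri: 05:52–13:54 = 8 h 2 min; less 30 min break → 7 h 32 min
Sat: 07:38–11:42 = 4 h 4 min; less 30 min break → 3 h 34 min
Total: 9 h 51 min + 6 h 0 min + 8 h 5 min + 9 h 20 min + 7 h 32 min + 3 h 34 min = 44 h 22 min.

44 h 22 min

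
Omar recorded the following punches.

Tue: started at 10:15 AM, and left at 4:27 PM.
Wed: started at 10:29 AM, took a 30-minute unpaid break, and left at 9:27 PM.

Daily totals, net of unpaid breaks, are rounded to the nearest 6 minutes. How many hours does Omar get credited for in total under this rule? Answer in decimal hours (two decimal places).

16.70 hours

Tue: 10:15 AM–4:27 PM = 6 h 12 min → rounds to 6 h 12 min
Wed: 10:29 AM–9:27 PM = 10 h 58 min − 30 min = 10 h 28 min → rounds to 10 h 30 min
Total credited: 16 h 42 min.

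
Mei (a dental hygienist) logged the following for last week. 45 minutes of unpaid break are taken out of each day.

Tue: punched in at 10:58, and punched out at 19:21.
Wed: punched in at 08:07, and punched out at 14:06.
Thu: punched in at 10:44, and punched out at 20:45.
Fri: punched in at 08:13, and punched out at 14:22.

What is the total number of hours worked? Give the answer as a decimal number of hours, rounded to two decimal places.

Tue: 10:58–19:21 = 8 h 23 min; less 45 min break → 7 h 38 min
Wed: 08:07–14:06 = 5 h 59 min; less 45 min break → 5 h 14 min
Thu: 10:44–20:45 = 10 h 1 min; less 45 min break → 9 h 16 min
Fri: 08:13–14:22 = 6 h 9 min; less 45 min break → 5 h 24 min
Total: 7 h 38 min + 5 h 14 min + 9 h 16 min + 5 h 24 min = 27 h 32 min.

27.53 hours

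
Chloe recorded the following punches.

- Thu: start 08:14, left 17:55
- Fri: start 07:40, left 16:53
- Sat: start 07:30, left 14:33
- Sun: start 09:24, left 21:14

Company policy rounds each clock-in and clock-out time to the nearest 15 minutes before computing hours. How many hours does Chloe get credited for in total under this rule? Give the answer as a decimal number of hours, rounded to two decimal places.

Thu: in 08:14→08:15, out 17:55→18:00; 9 h 45 min
Fri: in 07:40→07:45, out 16:53→17:00; 9 h 15 min
Sat: in 07:30→07:30, out 14:33→14:30; 7 h 0 min
Sun: in 09:24→09:30, out 21:14→21:15; 11 h 45 min
Total credited: 37 h 45 min.

37.75 hours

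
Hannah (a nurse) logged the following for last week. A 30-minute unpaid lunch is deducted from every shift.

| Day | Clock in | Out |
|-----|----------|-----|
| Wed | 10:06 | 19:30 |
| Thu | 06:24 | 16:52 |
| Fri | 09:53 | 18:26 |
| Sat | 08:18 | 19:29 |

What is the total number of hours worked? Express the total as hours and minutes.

Wed: 10:06–19:30 = 9 h 24 min; less 30 min break → 8 h 54 min
Thu: 06:24–16:52 = 10 h 28 min; less 30 min break → 9 h 58 min
Fri: 09:53–18:26 = 8 h 33 min; less 30 min break → 8 h 3 min
Sat: 08:18–19:29 = 11 h 11 min; less 30 min break → 10 h 41 min
Total: 8 h 54 min + 9 h 58 min + 8 h 3 min + 10 h 41 min = 37 h 36 min.

37 h 36 min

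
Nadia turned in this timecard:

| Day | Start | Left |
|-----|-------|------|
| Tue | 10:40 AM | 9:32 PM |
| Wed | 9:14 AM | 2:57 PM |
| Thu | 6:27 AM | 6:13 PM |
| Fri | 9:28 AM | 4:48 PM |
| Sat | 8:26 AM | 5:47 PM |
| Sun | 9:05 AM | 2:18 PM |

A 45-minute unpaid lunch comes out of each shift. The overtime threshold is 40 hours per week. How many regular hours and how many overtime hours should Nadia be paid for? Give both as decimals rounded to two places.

Tue: 10:40 AM–9:32 PM = 10 h 52 min; less 45 min break → 10 h 7 min
Wed: 9:14 AM–2:57 PM = 5 h 43 min; less 45 min break → 4 h 58 min
Thu: 6:27 AM–6:13 PM = 11 h 46 min; less 45 min break → 11 h 1 min
Fri: 9:28 AM–4:48 PM = 7 h 20 min; less 45 min break → 6 h 35 min
Sat: 8:26 AM–5:47 PM = 9 h 21 min; less 45 min break → 8 h 36 min
Sun: 9:05 AM–2:18 PM = 5 h 13 min; less 45 min break → 4 h 28 min
Total worked: 45 h 45 min = 45.75 h.
Threshold 40 h → overtime 5 h 45 min, regular 40 h 0 min.

Regular 40.00 hours, overtime 5.75 hours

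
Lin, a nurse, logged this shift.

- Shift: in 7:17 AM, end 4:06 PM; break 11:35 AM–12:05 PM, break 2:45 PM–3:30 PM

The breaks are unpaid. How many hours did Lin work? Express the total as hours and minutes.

7 h 34 min

Shift: 7:17 AM–4:06 PM = 8 h 49 min; less 75 min break → 7 h 34 min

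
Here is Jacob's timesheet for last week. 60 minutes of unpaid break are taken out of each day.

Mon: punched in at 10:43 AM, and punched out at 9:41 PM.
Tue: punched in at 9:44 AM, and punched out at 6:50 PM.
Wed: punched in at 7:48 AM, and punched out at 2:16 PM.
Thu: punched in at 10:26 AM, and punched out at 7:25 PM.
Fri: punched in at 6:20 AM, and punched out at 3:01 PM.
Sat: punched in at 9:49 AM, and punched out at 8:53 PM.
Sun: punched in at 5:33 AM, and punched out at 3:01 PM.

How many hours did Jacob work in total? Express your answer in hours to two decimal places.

Mon: 10:43 AM–9:41 PM = 10 h 58 min; less 60 min break → 9 h 58 min
Tue: 9:44 AM–6:50 PM = 9 h 6 min; less 60 min break → 8 h 6 min
Wed: 7:48 AM–2:16 PM = 6 h 28 min; less 60 min break → 5 h 28 min
Thu: 10:26 AM–7:25 PM = 8 h 59 min; less 60 min break → 7 h 59 min
Fri: 6:20 AM–3:01 PM = 8 h 41 min; less 60 min break → 7 h 41 min
Sat: 9:49 AM–8:53 PM = 11 h 4 min; less 60 min break → 10 h 4 min
Sun: 5:33 AM–3:01 PM = 9 h 28 min; less 60 min break → 8 h 28 min
Total: 9 h 58 min + 8 h 6 min + 5 h 28 min + 7 h 59 min + 7 h 41 min + 10 h 4 min + 8 h 28 min = 57 h 44 min.

57.73 hours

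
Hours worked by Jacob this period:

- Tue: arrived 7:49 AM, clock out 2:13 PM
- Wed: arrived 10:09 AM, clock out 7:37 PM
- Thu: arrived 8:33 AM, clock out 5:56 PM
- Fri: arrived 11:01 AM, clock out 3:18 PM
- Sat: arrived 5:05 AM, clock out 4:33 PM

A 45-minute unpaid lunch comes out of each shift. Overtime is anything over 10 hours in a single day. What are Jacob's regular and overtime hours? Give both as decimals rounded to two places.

Regular 36.53 hours, overtime 0.72 hours

Tue: 7:49 AM–2:13 PM = 6 h 24 min; less 45 min break → 5 h 39 min
Wed: 10:09 AM–7:37 PM = 9 h 28 min; less 45 min break → 8 h 43 min
Thu: 8:33 AM–5:56 PM = 9 h 23 min; less 45 min break → 8 h 38 min
Fri: 11:01 AM–3:18 PM = 4 h 17 min; less 45 min break → 3 h 32 min
Sat: 5:05 AM–4:33 PM = 11 h 28 min; less 45 min break → 10 h 43 min
Tue reg 5 h 39 min / OT 0 h 0 min; Wed reg 8 h 43 min / OT 0 h 0 min; Thu reg 8 h 38 min / OT 0 h 0 min; Fri reg 3 h 32 min / OT 0 h 0 min; Sat reg 10 h 0 min / OT 0 h 43 min.
Totals: regular 36 h 32 min, overtime 0 h 43 min.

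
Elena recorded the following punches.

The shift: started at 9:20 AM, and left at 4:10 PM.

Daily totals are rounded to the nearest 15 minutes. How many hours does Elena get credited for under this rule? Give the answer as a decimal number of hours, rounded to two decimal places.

6.75 hours

The shift: 9:20 AM–4:10 PM = 6 h 50 min → rounds to 6 h 45 min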